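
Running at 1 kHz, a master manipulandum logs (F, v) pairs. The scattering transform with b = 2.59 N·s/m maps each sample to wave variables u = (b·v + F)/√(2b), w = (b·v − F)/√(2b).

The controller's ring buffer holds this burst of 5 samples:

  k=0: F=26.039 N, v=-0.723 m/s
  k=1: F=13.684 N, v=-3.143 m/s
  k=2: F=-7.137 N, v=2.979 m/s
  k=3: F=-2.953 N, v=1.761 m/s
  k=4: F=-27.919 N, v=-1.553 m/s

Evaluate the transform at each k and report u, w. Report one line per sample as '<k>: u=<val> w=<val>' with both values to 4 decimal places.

0: u=10.6181 w=-12.2636
1: u=2.4357 w=-9.5891
2: u=0.2542 w=6.5259
3: u=0.7065 w=3.3015
4: u=-14.0342 w=10.4996

k=0: b·v=2.59×(-0.723)=-1.8726; √(2b)=2.2760; u=(-1.8726+26.039)/2.2760=10.6181, w=(-1.8726−26.039)/2.2760=-12.2636
k=1: b·v=2.59×(-3.143)=-8.1404; √(2b)=2.2760; u=(-8.1404+13.684)/2.2760=2.4357, w=(-8.1404−13.684)/2.2760=-9.5891
k=2: b·v=2.59×2.979=7.7156; √(2b)=2.2760; u=(7.7156+(-7.137))/2.2760=0.2542, w=(7.7156−(-7.137))/2.2760=6.5259
k=3: b·v=2.59×1.761=4.5610; √(2b)=2.2760; u=(4.5610+(-2.953))/2.2760=0.7065, w=(4.5610−(-2.953))/2.2760=3.3015
k=4: b·v=2.59×(-1.553)=-4.0223; √(2b)=2.2760; u=(-4.0223+(-27.919))/2.2760=-14.0342, w=(-4.0223−(-27.919))/2.2760=10.4996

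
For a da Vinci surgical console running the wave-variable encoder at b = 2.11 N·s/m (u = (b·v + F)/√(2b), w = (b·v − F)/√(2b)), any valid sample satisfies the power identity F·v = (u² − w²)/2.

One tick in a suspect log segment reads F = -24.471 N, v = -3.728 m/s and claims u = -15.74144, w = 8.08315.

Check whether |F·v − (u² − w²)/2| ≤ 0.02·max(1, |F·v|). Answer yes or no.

F·v = (-24.471)×(-3.728) = 91.22789 W.
(u² − w²)/2 = (247.79293 − 65.33731)/2 = 91.22781 W.
|Δ| = 0.00008;  2% of max(1, |F·v|) = 1.82456.

yes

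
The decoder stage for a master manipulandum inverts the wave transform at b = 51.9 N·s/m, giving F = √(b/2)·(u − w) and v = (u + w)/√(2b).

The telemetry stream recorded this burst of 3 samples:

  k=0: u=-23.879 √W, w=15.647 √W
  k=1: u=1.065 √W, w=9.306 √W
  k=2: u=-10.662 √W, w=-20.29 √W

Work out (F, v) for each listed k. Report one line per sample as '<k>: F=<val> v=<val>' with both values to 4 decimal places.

0: F=-201.3500 v=-0.8080
1: F=-41.9806 v=1.0179
2: F=49.0461 v=-3.0380

k=0: u−w=-39.5260, u+w=-8.2320; √(b/2)=5.0941, √(2b)=10.1882; F=5.0941×(-39.526)=-201.3500, v=-8.2320/10.1882=-0.8080
k=1: u−w=-8.2410, u+w=10.3710; √(b/2)=5.0941, √(2b)=10.1882; F=5.0941×(-8.241)=-41.9806, v=10.3710/10.1882=1.0179
k=2: u−w=9.6280, u+w=-30.9520; √(b/2)=5.0941, √(2b)=10.1882; F=5.0941×9.628=49.0461, v=-30.9520/10.1882=-3.0380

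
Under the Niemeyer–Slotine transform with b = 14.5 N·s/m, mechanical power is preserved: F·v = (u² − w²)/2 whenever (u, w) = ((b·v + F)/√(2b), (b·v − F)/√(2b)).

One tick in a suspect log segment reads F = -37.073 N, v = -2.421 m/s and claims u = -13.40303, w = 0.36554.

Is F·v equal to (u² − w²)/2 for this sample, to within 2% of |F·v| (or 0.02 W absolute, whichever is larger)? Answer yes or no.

yes

F·v = (-37.073)×(-2.421) = 89.7537 W.
(u² − w²)/2 = (179.6412 − 0.1336)/2 = 89.7538 W.
|Δ| = 0.0001;  2% of max(1, |F·v|) = 1.7951.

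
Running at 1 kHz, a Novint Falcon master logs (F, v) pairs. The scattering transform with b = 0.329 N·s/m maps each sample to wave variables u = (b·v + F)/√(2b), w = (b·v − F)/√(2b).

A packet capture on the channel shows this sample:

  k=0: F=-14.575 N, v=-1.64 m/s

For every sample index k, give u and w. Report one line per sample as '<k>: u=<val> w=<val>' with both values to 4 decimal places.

0: u=-18.6330 w=17.3027

k=0: b·v=0.329×(-1.64)=-0.5396; √(2b)=0.8112; u=(-0.5396+(-14.575))/0.8112=-18.6330, w=(-0.5396−(-14.575))/0.8112=17.3027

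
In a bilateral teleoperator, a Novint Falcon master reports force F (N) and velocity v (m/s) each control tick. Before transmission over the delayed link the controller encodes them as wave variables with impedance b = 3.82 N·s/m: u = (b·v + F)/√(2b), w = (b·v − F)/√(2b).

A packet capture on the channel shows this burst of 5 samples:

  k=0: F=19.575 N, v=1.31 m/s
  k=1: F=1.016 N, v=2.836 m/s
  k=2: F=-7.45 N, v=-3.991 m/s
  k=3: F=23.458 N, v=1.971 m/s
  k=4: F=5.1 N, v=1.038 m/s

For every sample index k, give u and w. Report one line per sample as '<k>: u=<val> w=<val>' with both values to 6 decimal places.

k=0: b·v=3.82×1.31=5.004200; √(2b)=2.764055; u=(5.004200+19.575)/2.764055=8.892442, w=(5.004200−19.575)/2.764055=-5.271530
k=1: b·v=3.82×2.836=10.833520; √(2b)=2.764055; u=(10.833520+1.016)/2.764055=4.287006, w=(10.833520−1.016)/2.764055=3.551854
k=2: b·v=3.82×(-3.991)=-15.245620; √(2b)=2.764055; u=(-15.245620+(-7.45))/2.764055=-8.210987, w=(-15.245620−(-7.45))/2.764055=-2.820356
k=3: b·v=3.82×1.971=7.529220; √(2b)=2.764055; u=(7.529220+23.458)/2.764055=11.210783, w=(7.529220−23.458)/2.764055=-5.762830
k=4: b·v=3.82×1.038=3.965160; √(2b)=2.764055; u=(3.965160+5.1)/2.764055=3.279660, w=(3.965160−5.1)/2.764055=-0.410571

0: u=8.892442 w=-5.271530
1: u=4.287006 w=3.551854
2: u=-8.210987 w=-2.820356
3: u=11.210783 w=-5.762830
4: u=3.279660 w=-0.410571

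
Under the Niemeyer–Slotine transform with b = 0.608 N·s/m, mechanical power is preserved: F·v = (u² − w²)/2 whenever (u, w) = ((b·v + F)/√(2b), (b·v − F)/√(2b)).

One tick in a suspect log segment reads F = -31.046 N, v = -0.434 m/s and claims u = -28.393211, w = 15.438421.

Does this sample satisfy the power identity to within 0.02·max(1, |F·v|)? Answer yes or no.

no

F·v = (-31.046)×(-0.434) = 13.473964 W.
(u² − w²)/2 = (806.174431 − 238.344843)/2 = 283.914794 W.
|Δ| = 270.440830;  2% of max(1, |F·v|) = 0.269479.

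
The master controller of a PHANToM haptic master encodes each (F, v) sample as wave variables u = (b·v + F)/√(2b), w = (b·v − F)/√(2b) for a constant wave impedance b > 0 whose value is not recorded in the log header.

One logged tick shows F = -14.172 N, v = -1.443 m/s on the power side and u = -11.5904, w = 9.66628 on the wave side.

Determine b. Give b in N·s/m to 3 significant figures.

u + w = -1.92412;  u + w = √(2b)·v, so √(2b) = -1.92412/(-1.443) = 1.33342.
b = (√(2b))²/2 = 1.77800/2 = 0.88900.
(Check via u − w = 2F/√(2b): u − w = -21.25668, 2F/√(2b) = -21.25667.)

b = 0.889 N·s/m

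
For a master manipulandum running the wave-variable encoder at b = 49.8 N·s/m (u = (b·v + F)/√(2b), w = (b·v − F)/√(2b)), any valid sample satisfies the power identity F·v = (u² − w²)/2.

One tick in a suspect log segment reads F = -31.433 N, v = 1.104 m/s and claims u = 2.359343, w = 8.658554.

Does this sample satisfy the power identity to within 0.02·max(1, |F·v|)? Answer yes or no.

yes

F·v = (-31.433)×1.104 = -34.702032 W.
(u² − w²)/2 = (5.566499 − 74.970557)/2 = -34.702029 W.
|Δ| = 0.000003;  2% of max(1, |F·v|) = 0.694041.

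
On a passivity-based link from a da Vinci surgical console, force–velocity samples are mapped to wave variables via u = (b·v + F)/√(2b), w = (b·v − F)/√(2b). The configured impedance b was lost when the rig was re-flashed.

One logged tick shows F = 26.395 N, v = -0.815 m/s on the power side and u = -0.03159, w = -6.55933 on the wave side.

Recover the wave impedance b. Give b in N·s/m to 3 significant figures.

u + w = -6.5909;  u + w = √(2b)·v, so √(2b) = -6.5909/(-0.815) = 8.0870.
b = (√(2b))²/2 = 65.3999/2 = 32.6999.
(Check via u − w = 2F/√(2b): u − w = 6.5277, 2F/√(2b) = 6.5277.)

b = 32.7 N·s/m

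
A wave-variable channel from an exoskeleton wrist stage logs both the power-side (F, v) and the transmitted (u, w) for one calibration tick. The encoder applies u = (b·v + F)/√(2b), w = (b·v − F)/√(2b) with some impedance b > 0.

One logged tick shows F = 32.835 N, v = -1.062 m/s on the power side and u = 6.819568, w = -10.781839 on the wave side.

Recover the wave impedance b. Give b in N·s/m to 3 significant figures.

u + w = -3.962271;  u + w = √(2b)·v, so √(2b) = -3.962271/(-1.062) = 3.730952.
b = (√(2b))²/2 = 13.920003/2 = 6.960001.
(Check via u − w = 2F/√(2b): u − w = 17.601407, 2F/√(2b) = 17.601406.)

b = 6.96 N·s/m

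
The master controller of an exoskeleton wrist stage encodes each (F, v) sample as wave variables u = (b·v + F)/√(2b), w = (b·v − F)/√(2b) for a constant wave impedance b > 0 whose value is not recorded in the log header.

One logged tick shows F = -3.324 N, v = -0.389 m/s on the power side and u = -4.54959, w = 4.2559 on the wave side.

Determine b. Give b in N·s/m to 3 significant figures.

u + w = -0.2937;  u + w = √(2b)·v, so √(2b) = -0.2937/(-0.389) = 0.7550.
b = (√(2b))²/2 = 0.5700/2 = 0.2850.
(Check via u − w = 2F/√(2b): u − w = -8.8055, 2F/√(2b) = -8.8054.)

b = 0.285 N·s/m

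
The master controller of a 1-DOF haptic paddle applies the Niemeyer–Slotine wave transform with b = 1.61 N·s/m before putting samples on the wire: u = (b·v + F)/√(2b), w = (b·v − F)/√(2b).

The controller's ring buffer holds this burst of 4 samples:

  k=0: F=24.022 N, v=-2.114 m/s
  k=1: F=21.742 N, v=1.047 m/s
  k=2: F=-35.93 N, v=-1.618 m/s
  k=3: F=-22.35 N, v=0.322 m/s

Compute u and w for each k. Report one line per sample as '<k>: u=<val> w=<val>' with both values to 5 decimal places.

0: u=11.49022 w=-15.28366
1: u=13.05573 w=-11.17696
2: u=-21.47470 w=18.57131
3: u=-12.16626 w=12.74407

k=0: b·v=1.61×(-2.114)=-3.40354; √(2b)=1.79444; u=(-3.40354+24.022)/1.79444=11.49022, w=(-3.40354−24.022)/1.79444=-15.28366
k=1: b·v=1.61×1.047=1.68567; √(2b)=1.79444; u=(1.68567+21.742)/1.79444=13.05573, w=(1.68567−21.742)/1.79444=-11.17696
k=2: b·v=1.61×(-1.618)=-2.60498; √(2b)=1.79444; u=(-2.60498+(-35.93))/1.79444=-21.47470, w=(-2.60498−(-35.93))/1.79444=18.57131
k=3: b·v=1.61×0.322=0.51842; √(2b)=1.79444; u=(0.51842+(-22.35))/1.79444=-12.16626, w=(0.51842−(-22.35))/1.79444=12.74407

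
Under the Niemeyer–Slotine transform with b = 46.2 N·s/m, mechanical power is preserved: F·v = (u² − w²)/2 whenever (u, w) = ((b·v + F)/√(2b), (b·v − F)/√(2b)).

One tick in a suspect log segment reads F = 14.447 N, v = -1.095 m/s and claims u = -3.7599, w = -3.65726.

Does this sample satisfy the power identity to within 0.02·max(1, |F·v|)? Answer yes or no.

F·v = 14.447×(-1.095) = -15.8195 W.
(u² − w²)/2 = (14.1368 − 13.3756)/2 = 0.3806 W.
|Δ| = 16.2001;  2% of max(1, |F·v|) = 0.3164.

no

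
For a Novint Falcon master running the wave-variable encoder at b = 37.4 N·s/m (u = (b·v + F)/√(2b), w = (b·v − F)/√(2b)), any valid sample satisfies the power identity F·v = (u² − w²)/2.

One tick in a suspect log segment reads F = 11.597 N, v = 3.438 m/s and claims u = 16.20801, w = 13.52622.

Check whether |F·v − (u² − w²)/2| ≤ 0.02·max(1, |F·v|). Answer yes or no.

F·v = 11.597×3.438 = 39.8705 W.
(u² − w²)/2 = (262.6996 − 182.9586)/2 = 39.8705 W.
|Δ| = 0.0000;  2% of max(1, |F·v|) = 0.7974.

yes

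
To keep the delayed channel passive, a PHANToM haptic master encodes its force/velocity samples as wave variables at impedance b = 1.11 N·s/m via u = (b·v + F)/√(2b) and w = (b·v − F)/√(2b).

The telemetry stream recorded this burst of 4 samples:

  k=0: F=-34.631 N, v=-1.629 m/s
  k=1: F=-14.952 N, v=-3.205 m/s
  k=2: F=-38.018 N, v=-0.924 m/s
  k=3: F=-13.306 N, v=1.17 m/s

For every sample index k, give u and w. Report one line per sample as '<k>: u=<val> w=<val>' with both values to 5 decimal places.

0: u=-24.45638 w=22.02923
1: u=-12.42280 w=7.64745
2: u=-26.20438 w=24.82765
3: u=-8.05877 w=9.80203

k=0: b·v=1.11×(-1.629)=-1.80819; √(2b)=1.48997; u=(-1.80819+(-34.631))/1.48997=-24.45638, w=(-1.80819−(-34.631))/1.48997=22.02923
k=1: b·v=1.11×(-3.205)=-3.55755; √(2b)=1.48997; u=(-3.55755+(-14.952))/1.48997=-12.42280, w=(-3.55755−(-14.952))/1.48997=7.64745
k=2: b·v=1.11×(-0.924)=-1.02564; √(2b)=1.48997; u=(-1.02564+(-38.018))/1.48997=-26.20438, w=(-1.02564−(-38.018))/1.48997=24.82765
k=3: b·v=1.11×1.17=1.29870; √(2b)=1.48997; u=(1.29870+(-13.306))/1.48997=-8.05877, w=(1.29870−(-13.306))/1.48997=9.80203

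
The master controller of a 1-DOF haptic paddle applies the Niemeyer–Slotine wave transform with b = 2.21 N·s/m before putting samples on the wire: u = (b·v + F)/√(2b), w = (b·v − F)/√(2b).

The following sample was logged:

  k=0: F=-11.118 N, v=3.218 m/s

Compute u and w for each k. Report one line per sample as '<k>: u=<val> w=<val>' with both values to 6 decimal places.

k=0: b·v=2.21×3.218=7.111780; √(2b)=2.102380; u=(7.111780+(-11.118))/2.102380=-1.905565, w=(7.111780−(-11.118))/2.102380=8.671022

0: u=-1.905565 w=8.671022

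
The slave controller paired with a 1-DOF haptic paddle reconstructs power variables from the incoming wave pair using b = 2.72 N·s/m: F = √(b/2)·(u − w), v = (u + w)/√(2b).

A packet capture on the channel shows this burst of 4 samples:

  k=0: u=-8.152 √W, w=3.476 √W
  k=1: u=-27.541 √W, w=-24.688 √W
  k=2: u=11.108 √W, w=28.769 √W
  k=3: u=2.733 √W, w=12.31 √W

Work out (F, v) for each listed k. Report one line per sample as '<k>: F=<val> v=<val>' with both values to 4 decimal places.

0: F=-13.5605 v=-2.0048
1: F=-3.3271 v=-22.3930
2: F=-20.5961 v=17.0971
3: F=-11.1686 v=6.4496

k=0: u−w=-11.6280, u+w=-4.6760; √(b/2)=1.1662, √(2b)=2.3324; F=1.1662×(-11.628)=-13.5605, v=-4.6760/2.3324=-2.0048
k=1: u−w=-2.8530, u+w=-52.2290; √(b/2)=1.1662, √(2b)=2.3324; F=1.1662×(-2.853)=-3.3271, v=-52.2290/2.3324=-22.3930
k=2: u−w=-17.6610, u+w=39.8770; √(b/2)=1.1662, √(2b)=2.3324; F=1.1662×(-17.661)=-20.5961, v=39.8770/2.3324=17.0971
k=3: u−w=-9.5770, u+w=15.0430; √(b/2)=1.1662, √(2b)=2.3324; F=1.1662×(-9.577)=-11.1686, v=15.0430/2.3324=6.4496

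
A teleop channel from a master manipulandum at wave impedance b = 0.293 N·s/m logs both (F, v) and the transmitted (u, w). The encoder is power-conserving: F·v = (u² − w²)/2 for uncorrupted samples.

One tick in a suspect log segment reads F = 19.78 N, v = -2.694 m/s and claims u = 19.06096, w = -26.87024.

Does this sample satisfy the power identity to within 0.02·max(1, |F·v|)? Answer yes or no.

F·v = 19.78×(-2.694) = -53.2873 W.
(u² − w²)/2 = (363.3202 − 722.0098)/2 = -179.3448 W.
|Δ| = 126.0575;  2% of max(1, |F·v|) = 1.0657.

no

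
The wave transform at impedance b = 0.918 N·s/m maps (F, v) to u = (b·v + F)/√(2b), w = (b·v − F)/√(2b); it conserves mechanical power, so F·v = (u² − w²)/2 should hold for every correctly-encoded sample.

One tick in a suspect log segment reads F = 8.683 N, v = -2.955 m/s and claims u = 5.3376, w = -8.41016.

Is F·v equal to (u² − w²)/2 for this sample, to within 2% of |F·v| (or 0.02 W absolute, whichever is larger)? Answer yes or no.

no

F·v = 8.683×(-2.955) = -25.65827 W.
(u² − w²)/2 = (28.48997 − 70.73079)/2 = -21.12041 W.
|Δ| = 4.53786;  2% of max(1, |F·v|) = 0.51317.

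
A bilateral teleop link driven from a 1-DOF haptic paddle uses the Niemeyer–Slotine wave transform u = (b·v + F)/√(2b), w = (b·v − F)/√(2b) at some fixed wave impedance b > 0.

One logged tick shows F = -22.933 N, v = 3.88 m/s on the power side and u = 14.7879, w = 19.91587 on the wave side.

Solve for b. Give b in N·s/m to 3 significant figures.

u + w = 34.70377;  u + w = √(2b)·v, so √(2b) = 34.70377/3.88 = 8.94427.
b = (√(2b))²/2 = 79.99998/2 = 39.99999.
(Check via u − w = 2F/√(2b): u − w = -5.12797, 2F/√(2b) = -5.12798.)

b = 40 N·s/m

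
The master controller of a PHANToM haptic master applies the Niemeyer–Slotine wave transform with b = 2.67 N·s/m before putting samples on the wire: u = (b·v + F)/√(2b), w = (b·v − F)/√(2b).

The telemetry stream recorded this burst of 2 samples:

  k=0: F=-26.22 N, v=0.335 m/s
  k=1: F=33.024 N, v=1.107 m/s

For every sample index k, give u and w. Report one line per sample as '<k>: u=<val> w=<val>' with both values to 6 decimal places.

0: u=-10.959437 w=11.733570
1: u=15.569935 w=-13.011830

k=0: b·v=2.67×0.335=0.894450; √(2b)=2.310844; u=(0.894450+(-26.22))/2.310844=-10.959437, w=(0.894450−(-26.22))/2.310844=11.733570
k=1: b·v=2.67×1.107=2.955690; √(2b)=2.310844; u=(2.955690+33.024)/2.310844=15.569935, w=(2.955690−33.024)/2.310844=-13.011830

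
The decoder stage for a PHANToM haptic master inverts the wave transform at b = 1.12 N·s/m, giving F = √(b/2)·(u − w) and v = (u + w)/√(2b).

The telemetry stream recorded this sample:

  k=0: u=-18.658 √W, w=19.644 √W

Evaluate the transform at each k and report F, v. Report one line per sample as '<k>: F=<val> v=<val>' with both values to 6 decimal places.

0: F=-28.662592 v=0.658799

k=0: u−w=-38.302000, u+w=0.986000; √(b/2)=0.748331, √(2b)=1.496663; F=0.748331×(-38.302)=-28.662592, v=0.986000/1.496663=0.658799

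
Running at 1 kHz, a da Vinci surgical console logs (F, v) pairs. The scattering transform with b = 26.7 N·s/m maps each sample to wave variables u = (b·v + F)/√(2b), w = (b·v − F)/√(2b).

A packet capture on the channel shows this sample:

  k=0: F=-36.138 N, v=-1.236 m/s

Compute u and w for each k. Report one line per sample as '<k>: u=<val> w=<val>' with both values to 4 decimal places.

0: u=-9.4614 w=0.4293

k=0: b·v=26.7×(-1.236)=-33.0012; √(2b)=7.3075; u=(-33.0012+(-36.138))/7.3075=-9.4614, w=(-33.0012−(-36.138))/7.3075=0.4293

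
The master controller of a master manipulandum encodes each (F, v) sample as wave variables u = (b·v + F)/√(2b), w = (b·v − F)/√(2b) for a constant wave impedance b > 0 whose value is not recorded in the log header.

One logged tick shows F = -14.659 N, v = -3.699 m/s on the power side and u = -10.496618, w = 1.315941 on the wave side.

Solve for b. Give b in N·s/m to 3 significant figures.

b = 3.08 N·s/m

u + w = -9.180677;  u + w = √(2b)·v, so √(2b) = -9.180677/(-3.699) = 2.481935.
b = (√(2b))²/2 = 6.160001/2 = 3.080000.
(Check via u − w = 2F/√(2b): u − w = -11.812559, 2F/√(2b) = -11.812558.)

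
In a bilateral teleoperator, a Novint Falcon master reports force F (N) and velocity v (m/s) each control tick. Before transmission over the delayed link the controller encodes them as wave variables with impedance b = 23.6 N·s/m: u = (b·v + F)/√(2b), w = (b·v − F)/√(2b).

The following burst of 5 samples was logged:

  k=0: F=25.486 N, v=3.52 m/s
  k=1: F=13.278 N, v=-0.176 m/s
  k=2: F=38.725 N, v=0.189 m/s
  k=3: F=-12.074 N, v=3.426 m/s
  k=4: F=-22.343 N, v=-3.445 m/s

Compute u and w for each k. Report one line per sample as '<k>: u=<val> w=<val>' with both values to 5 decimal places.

k=0: b·v=23.6×3.52=83.07200; √(2b)=6.87023; u=(83.07200+25.486)/6.87023=15.80123, w=(83.07200−25.486)/6.87023=8.38197
k=1: b·v=23.6×(-0.176)=-4.15360; √(2b)=6.87023; u=(-4.15360+13.278)/6.87023=1.32811, w=(-4.15360−13.278)/6.87023=-2.53727
k=2: b·v=23.6×0.189=4.46040; √(2b)=6.87023; u=(4.46040+38.725)/6.87023=6.28588, w=(4.46040−38.725)/6.87023=-4.98741
k=3: b·v=23.6×3.426=80.85360; √(2b)=6.87023; u=(80.85360+(-12.074))/6.87023=10.01126, w=(80.85360−(-12.074))/6.87023=13.52614
k=4: b·v=23.6×(-3.445)=-81.30200; √(2b)=6.87023; u=(-81.30200+(-22.343))/6.87023=-15.08611, w=(-81.30200−(-22.343))/6.87023=-8.58181

0: u=15.80123 w=8.38197
1: u=1.32811 w=-2.53727
2: u=6.28588 w=-4.98741
3: u=10.01126 w=13.52614
4: u=-15.08611 w=-8.58181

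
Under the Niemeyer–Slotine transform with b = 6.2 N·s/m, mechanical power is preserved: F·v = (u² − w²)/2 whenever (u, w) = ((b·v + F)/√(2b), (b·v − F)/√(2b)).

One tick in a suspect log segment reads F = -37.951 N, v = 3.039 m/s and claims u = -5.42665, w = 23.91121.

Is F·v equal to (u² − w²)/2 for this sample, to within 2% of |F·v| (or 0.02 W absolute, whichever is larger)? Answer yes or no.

F·v = (-37.951)×3.039 = -115.33309 W.
(u² − w²)/2 = (29.44853 − 571.74596)/2 = -271.14872 W.
|Δ| = 155.81563;  2% of max(1, |F·v|) = 2.30666.

no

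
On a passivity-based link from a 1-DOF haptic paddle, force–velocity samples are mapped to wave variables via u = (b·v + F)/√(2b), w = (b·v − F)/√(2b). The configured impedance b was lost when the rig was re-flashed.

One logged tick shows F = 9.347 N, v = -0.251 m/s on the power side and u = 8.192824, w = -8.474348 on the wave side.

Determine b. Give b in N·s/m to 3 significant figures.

u + w = -0.281524;  u + w = √(2b)·v, so √(2b) = -0.281524/(-0.251) = 1.121610.
b = (√(2b))²/2 = 1.258008/2 = 0.629004.
(Check via u − w = 2F/√(2b): u − w = 16.667172, 2F/√(2b) = 16.667119.)

b = 0.629 N·s/m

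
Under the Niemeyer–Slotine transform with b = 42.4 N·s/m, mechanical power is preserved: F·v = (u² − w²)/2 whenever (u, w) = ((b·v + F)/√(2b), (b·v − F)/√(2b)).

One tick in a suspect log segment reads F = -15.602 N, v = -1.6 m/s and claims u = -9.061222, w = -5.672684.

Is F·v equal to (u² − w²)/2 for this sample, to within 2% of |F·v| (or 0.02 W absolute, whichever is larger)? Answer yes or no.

yes

F·v = (-15.602)×(-1.6) = 24.963200 W.
(u² − w²)/2 = (82.105744 − 32.179344)/2 = 24.963200 W.
|Δ| = 0.000000;  2% of max(1, |F·v|) = 0.499264.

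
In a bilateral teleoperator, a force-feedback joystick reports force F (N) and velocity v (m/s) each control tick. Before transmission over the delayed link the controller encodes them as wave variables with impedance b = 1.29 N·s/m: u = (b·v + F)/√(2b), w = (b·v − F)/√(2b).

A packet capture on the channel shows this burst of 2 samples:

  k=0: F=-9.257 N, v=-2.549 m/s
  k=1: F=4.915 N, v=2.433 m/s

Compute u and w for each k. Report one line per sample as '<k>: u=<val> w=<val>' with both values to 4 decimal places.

k=0: b·v=1.29×(-2.549)=-3.2882; √(2b)=1.6062; u=(-3.2882+(-9.257))/1.6062=-7.8103, w=(-3.2882−(-9.257))/1.6062=3.7160
k=1: b·v=1.29×2.433=3.1386; √(2b)=1.6062; u=(3.1386+4.915)/1.6062=5.0139, w=(3.1386−4.915)/1.6062=-1.1060

0: u=-7.8103 w=3.7160
1: u=5.0139 w=-1.1060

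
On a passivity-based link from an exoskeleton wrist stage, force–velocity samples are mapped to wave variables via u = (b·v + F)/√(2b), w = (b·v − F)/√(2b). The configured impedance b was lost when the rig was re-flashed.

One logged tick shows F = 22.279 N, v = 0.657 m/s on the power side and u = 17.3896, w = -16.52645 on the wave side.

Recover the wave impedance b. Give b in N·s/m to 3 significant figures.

b = 0.863 N·s/m

u + w = 0.8632;  u + w = √(2b)·v, so √(2b) = 0.8632/0.657 = 1.3138.
b = (√(2b))²/2 = 1.7260/2 = 0.8630.
(Check via u − w = 2F/√(2b): u − w = 33.9160, 2F/√(2b) = 33.9160.)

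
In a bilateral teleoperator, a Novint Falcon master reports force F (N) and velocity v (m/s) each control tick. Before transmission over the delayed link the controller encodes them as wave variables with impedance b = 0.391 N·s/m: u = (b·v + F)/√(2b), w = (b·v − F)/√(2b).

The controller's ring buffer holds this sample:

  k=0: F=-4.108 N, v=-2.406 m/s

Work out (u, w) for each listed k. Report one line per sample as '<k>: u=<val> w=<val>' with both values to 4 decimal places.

k=0: b·v=0.391×(-2.406)=-0.9407; √(2b)=0.8843; u=(-0.9407+(-4.108))/0.8843=-5.7093, w=(-0.9407−(-4.108))/0.8843=3.5816

0: u=-5.7093 w=3.5816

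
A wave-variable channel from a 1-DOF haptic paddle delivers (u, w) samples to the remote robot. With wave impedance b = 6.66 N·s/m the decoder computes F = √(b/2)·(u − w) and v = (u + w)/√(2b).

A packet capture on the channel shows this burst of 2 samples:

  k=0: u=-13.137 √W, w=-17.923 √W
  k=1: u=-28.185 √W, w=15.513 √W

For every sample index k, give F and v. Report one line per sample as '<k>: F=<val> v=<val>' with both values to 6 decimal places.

k=0: u−w=4.786000, u+w=-31.060000; √(b/2)=1.824829, √(2b)=3.649658; F=1.824829×4.786=8.733630, v=-31.060000/3.649658=-8.510388
k=1: u−w=-43.698000, u+w=-12.672000; √(b/2)=1.824829, √(2b)=3.649658; F=1.824829×(-43.698)=-79.741367, v=-12.672000/3.649658=-3.472107

0: F=8.733630 v=-8.510388
1: F=-79.741367 v=-3.472107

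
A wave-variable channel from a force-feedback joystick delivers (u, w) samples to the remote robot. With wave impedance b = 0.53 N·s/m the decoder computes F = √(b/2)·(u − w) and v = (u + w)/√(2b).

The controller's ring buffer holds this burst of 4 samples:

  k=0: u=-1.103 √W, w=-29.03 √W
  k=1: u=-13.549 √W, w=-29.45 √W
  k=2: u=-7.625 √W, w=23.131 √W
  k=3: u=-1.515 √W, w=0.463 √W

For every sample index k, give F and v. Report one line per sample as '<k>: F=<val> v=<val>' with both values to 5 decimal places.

k=0: u−w=27.92700, u+w=-30.13300; √(b/2)=0.51478, √(2b)=1.02956; F=0.51478×27.927=14.37630, v=-30.13300/1.02956=-29.26776
k=1: u−w=15.90100, u+w=-42.99900; √(b/2)=0.51478, √(2b)=1.02956; F=0.51478×15.901=8.18554, v=-42.99900/1.02956=-41.76432
k=2: u−w=-30.75600, u+w=15.50600; √(b/2)=0.51478, √(2b)=1.02956; F=0.51478×(-30.756)=-15.83262, v=15.50600/1.02956=15.06076
k=3: u−w=-1.97800, u+w=-1.05200; √(b/2)=0.51478, √(2b)=1.02956; F=0.51478×(-1.978)=-1.01824, v=-1.05200/1.02956=-1.02179

0: F=14.37630 v=-29.26776
1: F=8.18554 v=-41.76432
2: F=-15.83262 v=15.06076
3: F=-1.01824 v=-1.02179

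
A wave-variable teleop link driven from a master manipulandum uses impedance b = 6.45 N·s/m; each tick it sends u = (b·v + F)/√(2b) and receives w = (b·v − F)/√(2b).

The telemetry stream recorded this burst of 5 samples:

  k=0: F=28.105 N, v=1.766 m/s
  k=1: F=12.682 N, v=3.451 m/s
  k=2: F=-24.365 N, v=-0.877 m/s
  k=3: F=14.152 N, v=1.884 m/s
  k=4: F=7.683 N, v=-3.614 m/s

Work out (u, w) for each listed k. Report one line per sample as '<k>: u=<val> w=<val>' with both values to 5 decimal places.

k=0: b·v=6.45×1.766=11.39070; √(2b)=3.59166; u=(11.39070+28.105)/3.59166=10.99651, w=(11.39070−28.105)/3.59166=-4.65365
k=1: b·v=6.45×3.451=22.25895; √(2b)=3.59166; u=(22.25895+12.682)/3.59166=9.72836, w=(22.25895−12.682)/3.59166=2.66644
k=2: b·v=6.45×(-0.877)=-5.65665; √(2b)=3.59166; u=(-5.65665+(-24.365))/3.59166=-8.35872, w=(-5.65665−(-24.365))/3.59166=5.20884
k=3: b·v=6.45×1.884=12.15180; √(2b)=3.59166; u=(12.15180+14.152)/3.59166=7.32358, w=(12.15180−14.152)/3.59166=-0.55690
k=4: b·v=6.45×(-3.614)=-23.31030; √(2b)=3.59166; u=(-23.31030+7.683)/3.59166=-4.35100, w=(-23.31030−7.683)/3.59166=-8.62925

0: u=10.99651 w=-4.65365
1: u=9.72836 w=2.66644
2: u=-8.35872 w=5.20884
3: u=7.32358 w=-0.55690
4: u=-4.35100 w=-8.62925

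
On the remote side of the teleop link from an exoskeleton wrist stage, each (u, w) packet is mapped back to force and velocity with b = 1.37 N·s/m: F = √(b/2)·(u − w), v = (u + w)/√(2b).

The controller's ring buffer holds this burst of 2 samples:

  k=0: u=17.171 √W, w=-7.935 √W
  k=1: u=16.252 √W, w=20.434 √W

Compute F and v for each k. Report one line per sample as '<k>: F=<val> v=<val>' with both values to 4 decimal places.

0: F=20.7789 v=5.5797
1: F=-3.4612 v=22.1628

k=0: u−w=25.1060, u+w=9.2360; √(b/2)=0.8276, √(2b)=1.6553; F=0.8276×25.106=20.7789, v=9.2360/1.6553=5.5797
k=1: u−w=-4.1820, u+w=36.6860; √(b/2)=0.8276, √(2b)=1.6553; F=0.8276×(-4.182)=-3.4612, v=36.6860/1.6553=22.1628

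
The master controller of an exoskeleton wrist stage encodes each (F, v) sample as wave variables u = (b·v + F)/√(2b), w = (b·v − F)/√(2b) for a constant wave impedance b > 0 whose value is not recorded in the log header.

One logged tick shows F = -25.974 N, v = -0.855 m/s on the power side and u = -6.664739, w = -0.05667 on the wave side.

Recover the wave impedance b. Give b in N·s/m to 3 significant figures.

u + w = -6.721409;  u + w = √(2b)·v, so √(2b) = -6.721409/(-0.855) = 7.861297.
b = (√(2b))²/2 = 61.799992/2 = 30.899996.
(Check via u − w = 2F/√(2b): u − w = -6.608069, 2F/√(2b) = -6.608070.)

b = 30.9 N·s/m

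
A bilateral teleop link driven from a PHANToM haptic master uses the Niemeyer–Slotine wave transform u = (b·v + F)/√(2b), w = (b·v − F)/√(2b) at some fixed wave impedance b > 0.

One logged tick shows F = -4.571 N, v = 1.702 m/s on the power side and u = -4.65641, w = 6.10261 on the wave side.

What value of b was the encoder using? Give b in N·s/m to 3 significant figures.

b = 0.361 N·s/m

u + w = 1.44620;  u + w = √(2b)·v, so √(2b) = 1.44620/1.702 = 0.84971.
b = (√(2b))²/2 = 0.72200/2 = 0.36100.
(Check via u − w = 2F/√(2b): u − w = -10.75902, 2F/√(2b) = -10.75901.)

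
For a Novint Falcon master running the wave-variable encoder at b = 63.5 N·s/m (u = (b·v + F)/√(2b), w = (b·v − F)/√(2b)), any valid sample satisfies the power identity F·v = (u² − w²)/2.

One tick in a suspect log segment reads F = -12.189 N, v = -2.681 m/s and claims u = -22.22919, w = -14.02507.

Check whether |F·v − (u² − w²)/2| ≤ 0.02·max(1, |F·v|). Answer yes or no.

F·v = (-12.189)×(-2.681) = 32.67871 W.
(u² − w²)/2 = (494.13689 − 196.70259)/2 = 148.71715 W.
|Δ| = 116.03844;  2% of max(1, |F·v|) = 0.65357.

no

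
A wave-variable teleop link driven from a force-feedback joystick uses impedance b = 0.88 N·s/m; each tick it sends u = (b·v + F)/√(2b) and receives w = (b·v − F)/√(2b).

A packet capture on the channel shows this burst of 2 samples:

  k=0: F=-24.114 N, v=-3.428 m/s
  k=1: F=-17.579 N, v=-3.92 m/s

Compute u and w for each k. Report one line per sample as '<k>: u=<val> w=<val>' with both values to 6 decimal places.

k=0: b·v=0.88×(-3.428)=-3.016640; √(2b)=1.326650; u=(-3.016640+(-24.114))/1.326650=-20.450489, w=(-3.016640−(-24.114))/1.326650=15.902733
k=1: b·v=0.88×(-3.92)=-3.449600; √(2b)=1.326650; u=(-3.449600+(-17.579))/1.326650=-15.850904, w=(-3.449600−(-17.579))/1.326650=10.650436

0: u=-20.450489 w=15.902733
1: u=-15.850904 w=10.650436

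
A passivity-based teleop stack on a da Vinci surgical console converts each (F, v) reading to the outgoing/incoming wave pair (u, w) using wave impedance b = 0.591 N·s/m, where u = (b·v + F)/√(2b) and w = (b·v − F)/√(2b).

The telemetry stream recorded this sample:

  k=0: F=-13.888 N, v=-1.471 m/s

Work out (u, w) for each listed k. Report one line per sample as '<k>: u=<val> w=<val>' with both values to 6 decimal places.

k=0: b·v=0.591×(-1.471)=-0.869361; √(2b)=1.087198; u=(-0.869361+(-13.888))/1.087198=-13.573754, w=(-0.869361−(-13.888))/1.087198=11.974485

0: u=-13.573754 w=11.974485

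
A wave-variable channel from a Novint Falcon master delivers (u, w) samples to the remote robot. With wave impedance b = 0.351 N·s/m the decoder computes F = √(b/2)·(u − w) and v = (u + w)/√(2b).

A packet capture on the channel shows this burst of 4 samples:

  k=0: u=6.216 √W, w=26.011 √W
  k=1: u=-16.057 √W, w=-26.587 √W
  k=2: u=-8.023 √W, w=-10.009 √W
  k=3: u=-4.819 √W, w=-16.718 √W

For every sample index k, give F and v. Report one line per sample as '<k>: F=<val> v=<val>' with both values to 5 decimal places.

0: F=-8.29266 v=38.46372
1: F=4.41130 v=-50.89667
2: F=0.83199 v=-21.52164
3: F=4.98481 v=-25.70494

k=0: u−w=-19.79500, u+w=32.22700; √(b/2)=0.41893, √(2b)=0.83785; F=0.41893×(-19.795)=-8.29266, v=32.22700/0.83785=38.46372
k=1: u−w=10.53000, u+w=-42.64400; √(b/2)=0.41893, √(2b)=0.83785; F=0.41893×10.53=4.41130, v=-42.64400/0.83785=-50.89667
k=2: u−w=1.98600, u+w=-18.03200; √(b/2)=0.41893, √(2b)=0.83785; F=0.41893×1.986=0.83199, v=-18.03200/0.83785=-21.52164
k=3: u−w=11.89900, u+w=-21.53700; √(b/2)=0.41893, √(2b)=0.83785; F=0.41893×11.899=4.98481, v=-21.53700/0.83785=-25.70494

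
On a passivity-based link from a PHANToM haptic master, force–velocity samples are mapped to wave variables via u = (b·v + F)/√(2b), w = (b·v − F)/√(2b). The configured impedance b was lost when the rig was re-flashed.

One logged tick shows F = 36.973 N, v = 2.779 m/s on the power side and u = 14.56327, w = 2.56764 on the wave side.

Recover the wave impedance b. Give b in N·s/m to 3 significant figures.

u + w = 17.1309;  u + w = √(2b)·v, so √(2b) = 17.1309/2.779 = 6.1644.
b = (√(2b))²/2 = 38.0000/2 = 19.0000.
(Check via u − w = 2F/√(2b): u − w = 11.9956, 2F/√(2b) = 11.9956.)

b = 19 N·s/m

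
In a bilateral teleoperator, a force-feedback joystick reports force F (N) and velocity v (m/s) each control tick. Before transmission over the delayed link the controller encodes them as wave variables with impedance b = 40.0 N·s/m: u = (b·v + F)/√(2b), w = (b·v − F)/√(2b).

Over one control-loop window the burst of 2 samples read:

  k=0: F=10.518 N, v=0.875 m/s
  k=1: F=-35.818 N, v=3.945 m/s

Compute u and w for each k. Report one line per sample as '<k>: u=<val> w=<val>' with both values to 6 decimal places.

0: u=5.089067 w=2.737171
1: u=13.638002 w=21.647150

k=0: b·v=40.0×0.875=35.000000; √(2b)=8.944272; u=(35.000000+10.518)/8.944272=5.089067, w=(35.000000−10.518)/8.944272=2.737171
k=1: b·v=40.0×3.945=157.800000; √(2b)=8.944272; u=(157.800000+(-35.818))/8.944272=13.638002, w=(157.800000−(-35.818))/8.944272=21.647150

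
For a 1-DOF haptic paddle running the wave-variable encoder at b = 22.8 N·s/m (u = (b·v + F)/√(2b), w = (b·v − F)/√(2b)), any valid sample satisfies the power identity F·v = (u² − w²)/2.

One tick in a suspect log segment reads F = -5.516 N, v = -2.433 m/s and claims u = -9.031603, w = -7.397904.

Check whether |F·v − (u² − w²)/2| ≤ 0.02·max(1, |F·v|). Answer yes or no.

F·v = (-5.516)×(-2.433) = 13.420428 W.
(u² − w²)/2 = (81.569853 − 54.728984)/2 = 13.420435 W.
|Δ| = 0.000007;  2% of max(1, |F·v|) = 0.268409.

yes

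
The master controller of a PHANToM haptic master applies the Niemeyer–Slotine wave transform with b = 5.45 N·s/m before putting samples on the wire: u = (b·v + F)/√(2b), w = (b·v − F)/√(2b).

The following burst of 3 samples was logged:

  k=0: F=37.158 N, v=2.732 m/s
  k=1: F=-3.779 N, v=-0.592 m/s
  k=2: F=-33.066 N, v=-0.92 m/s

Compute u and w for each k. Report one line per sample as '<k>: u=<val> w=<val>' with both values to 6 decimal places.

0: u=15.764703 w=-6.744964
1: u=-2.121874 w=0.167378
2: u=-11.534099 w=8.496706

k=0: b·v=5.45×2.732=14.889400; √(2b)=3.301515; u=(14.889400+37.158)/3.301515=15.764703, w=(14.889400−37.158)/3.301515=-6.744964
k=1: b·v=5.45×(-0.592)=-3.226400; √(2b)=3.301515; u=(-3.226400+(-3.779))/3.301515=-2.121874, w=(-3.226400−(-3.779))/3.301515=0.167378
k=2: b·v=5.45×(-0.92)=-5.014000; √(2b)=3.301515; u=(-5.014000+(-33.066))/3.301515=-11.534099, w=(-5.014000−(-33.066))/3.301515=8.496706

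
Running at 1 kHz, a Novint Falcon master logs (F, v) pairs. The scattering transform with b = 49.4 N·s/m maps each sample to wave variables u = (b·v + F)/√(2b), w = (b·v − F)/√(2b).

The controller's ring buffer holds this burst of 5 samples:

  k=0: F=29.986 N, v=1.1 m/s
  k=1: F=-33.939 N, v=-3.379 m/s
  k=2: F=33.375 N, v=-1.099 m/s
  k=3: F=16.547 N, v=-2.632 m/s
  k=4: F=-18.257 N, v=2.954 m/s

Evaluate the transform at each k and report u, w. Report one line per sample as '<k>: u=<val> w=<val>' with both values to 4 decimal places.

0: u=8.4837 w=2.4501
1: u=-20.2078 w=-13.3789
2: u=-2.1042 w=-8.8196
3: u=-11.4161 w=-14.7455
4: u=12.8444 w=16.5179

k=0: b·v=49.4×1.1=54.3400; √(2b)=9.9398; u=(54.3400+29.986)/9.9398=8.4837, w=(54.3400−29.986)/9.9398=2.4501
k=1: b·v=49.4×(-3.379)=-166.9226; √(2b)=9.9398; u=(-166.9226+(-33.939))/9.9398=-20.2078, w=(-166.9226−(-33.939))/9.9398=-13.3789
k=2: b·v=49.4×(-1.099)=-54.2906; √(2b)=9.9398; u=(-54.2906+33.375)/9.9398=-2.1042, w=(-54.2906−33.375)/9.9398=-8.8196
k=3: b·v=49.4×(-2.632)=-130.0208; √(2b)=9.9398; u=(-130.0208+16.547)/9.9398=-11.4161, w=(-130.0208−16.547)/9.9398=-14.7455
k=4: b·v=49.4×2.954=145.9276; √(2b)=9.9398; u=(145.9276+(-18.257))/9.9398=12.8444, w=(145.9276−(-18.257))/9.9398=16.5179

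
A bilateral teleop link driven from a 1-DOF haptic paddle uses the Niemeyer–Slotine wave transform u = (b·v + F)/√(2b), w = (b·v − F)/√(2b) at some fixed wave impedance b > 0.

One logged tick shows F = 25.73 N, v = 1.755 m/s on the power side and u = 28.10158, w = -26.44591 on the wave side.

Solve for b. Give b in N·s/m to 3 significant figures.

u + w = 1.6557;  u + w = √(2b)·v, so √(2b) = 1.6557/1.755 = 0.9434.
b = (√(2b))²/2 = 0.8900/2 = 0.4450.
(Check via u − w = 2F/√(2b): u − w = 54.5475, 2F/√(2b) = 54.5473.)

b = 0.445 N·s/m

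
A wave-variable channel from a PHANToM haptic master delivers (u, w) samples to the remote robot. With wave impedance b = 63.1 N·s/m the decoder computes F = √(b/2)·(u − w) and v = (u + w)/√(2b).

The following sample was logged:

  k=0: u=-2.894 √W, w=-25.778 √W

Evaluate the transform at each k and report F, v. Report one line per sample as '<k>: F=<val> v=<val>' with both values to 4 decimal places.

k=0: u−w=22.8840, u+w=-28.6720; √(b/2)=5.6169, √(2b)=11.2339; F=5.6169×22.884=128.5380, v=-28.6720/11.2339=-2.5523

0: F=128.5380 v=-2.5523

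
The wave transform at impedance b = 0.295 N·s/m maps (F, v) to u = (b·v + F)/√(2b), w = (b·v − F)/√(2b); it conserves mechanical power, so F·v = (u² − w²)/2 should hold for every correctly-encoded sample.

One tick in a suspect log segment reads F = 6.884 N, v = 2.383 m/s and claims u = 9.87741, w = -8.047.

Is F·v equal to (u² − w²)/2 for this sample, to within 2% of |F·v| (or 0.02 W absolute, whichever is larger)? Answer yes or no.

yes

F·v = 6.884×2.383 = 16.4046 W.
(u² − w²)/2 = (97.5632 − 64.7542)/2 = 16.4045 W.
|Δ| = 0.0001;  2% of max(1, |F·v|) = 0.3281.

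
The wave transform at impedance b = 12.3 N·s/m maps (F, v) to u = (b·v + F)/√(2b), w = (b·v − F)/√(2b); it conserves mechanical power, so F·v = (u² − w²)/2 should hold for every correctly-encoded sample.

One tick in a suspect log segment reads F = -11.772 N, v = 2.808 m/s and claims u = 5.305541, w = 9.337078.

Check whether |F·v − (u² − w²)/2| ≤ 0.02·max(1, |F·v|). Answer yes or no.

no

F·v = (-11.772)×2.808 = -33.055776 W.
(u² − w²)/2 = (28.148765 − 87.181026)/2 = -29.516130 W.
|Δ| = 3.539646;  2% of max(1, |F·v|) = 0.661116.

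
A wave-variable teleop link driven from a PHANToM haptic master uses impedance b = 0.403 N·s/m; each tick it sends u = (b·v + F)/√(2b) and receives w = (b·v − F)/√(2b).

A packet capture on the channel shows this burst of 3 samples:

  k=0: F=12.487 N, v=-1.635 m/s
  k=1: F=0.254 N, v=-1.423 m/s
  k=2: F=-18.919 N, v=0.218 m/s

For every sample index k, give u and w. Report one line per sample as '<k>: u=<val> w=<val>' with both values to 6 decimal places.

k=0: b·v=0.403×(-1.635)=-0.658905; √(2b)=0.897775; u=(-0.658905+12.487)/0.897775=13.174899, w=(-0.658905−12.487)/0.897775=-14.642761
k=1: b·v=0.403×(-1.423)=-0.573469; √(2b)=0.897775; u=(-0.573469+0.254)/0.897775=-0.355845, w=(-0.573469−0.254)/0.897775=-0.921689
k=2: b·v=0.403×0.218=0.087854; √(2b)=0.897775; u=(0.087854+(-18.919))/0.897775=-20.975351, w=(0.087854−(-18.919))/0.897775=21.171066

0: u=13.174899 w=-14.642761
1: u=-0.355845 w=-0.921689
2: u=-20.975351 w=21.171066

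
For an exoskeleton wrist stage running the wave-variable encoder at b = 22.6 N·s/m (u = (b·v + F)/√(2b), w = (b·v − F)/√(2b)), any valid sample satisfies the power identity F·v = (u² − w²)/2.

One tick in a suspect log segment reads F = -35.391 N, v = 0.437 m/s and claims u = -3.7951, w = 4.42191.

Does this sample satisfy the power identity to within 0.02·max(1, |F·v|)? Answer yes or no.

F·v = (-35.391)×0.437 = -15.46587 W.
(u² − w²)/2 = (14.40278 − 19.55329)/2 = -2.57525 W.
|Δ| = 12.89061;  2% of max(1, |F·v|) = 0.30932.

no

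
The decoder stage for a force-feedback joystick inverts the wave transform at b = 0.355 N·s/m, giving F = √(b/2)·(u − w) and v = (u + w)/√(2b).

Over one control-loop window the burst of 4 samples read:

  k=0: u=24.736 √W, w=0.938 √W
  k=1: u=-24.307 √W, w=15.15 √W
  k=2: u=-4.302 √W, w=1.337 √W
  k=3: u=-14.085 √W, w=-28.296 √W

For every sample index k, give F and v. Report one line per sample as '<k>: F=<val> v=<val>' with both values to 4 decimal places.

k=0: u−w=23.7980, u+w=25.6740; √(b/2)=0.4213, √(2b)=0.8426; F=0.4213×23.798=10.0263, v=25.6740/0.8426=30.4694
k=1: u−w=-39.4570, u+w=-9.1570; √(b/2)=0.4213, √(2b)=0.8426; F=0.4213×(-39.457)=-16.6235, v=-9.1570/0.8426=-10.8674
k=2: u−w=-5.6390, u+w=-2.9650; √(b/2)=0.4213, √(2b)=0.8426; F=0.4213×(-5.639)=-2.3758, v=-2.9650/0.8426=-3.5188
k=3: u−w=14.2110, u+w=-42.3810; √(b/2)=0.4213, √(2b)=0.8426; F=0.4213×14.211=5.9872, v=-42.3810/0.8426=-50.2970

0: F=10.0263 v=30.4694
1: F=-16.6235 v=-10.8674
2: F=-2.3758 v=-3.5188
3: F=5.9872 v=-50.2970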